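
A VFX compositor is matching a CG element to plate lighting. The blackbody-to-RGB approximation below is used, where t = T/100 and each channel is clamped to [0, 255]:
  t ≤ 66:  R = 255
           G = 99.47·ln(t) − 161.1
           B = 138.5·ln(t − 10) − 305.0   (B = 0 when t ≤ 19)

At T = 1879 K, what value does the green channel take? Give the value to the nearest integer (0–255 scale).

t = 1879/100 = 18.79; the t ≤ 66 branch applies.
G = 99.47·ln 18.79 − 161.1 = 99.47·2.9333 − 161.1 = 130.678.
Rounded: 131.

131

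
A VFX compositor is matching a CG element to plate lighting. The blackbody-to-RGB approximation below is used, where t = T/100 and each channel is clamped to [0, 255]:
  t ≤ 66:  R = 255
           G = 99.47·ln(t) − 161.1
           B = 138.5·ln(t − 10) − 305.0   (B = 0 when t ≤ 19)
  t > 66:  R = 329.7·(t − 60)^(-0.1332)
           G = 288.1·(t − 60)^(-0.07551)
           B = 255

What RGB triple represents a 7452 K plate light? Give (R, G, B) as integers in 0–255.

t = 7452/100 = 74.52; the t > 66 branch applies.
R = 329.7·(74.52 − 60)^(-0.1332) = 329.7·14.52^(-0.1332) = 329.7·0.70021 = 230.858.
G = 288.1·(74.52 − 60)^(-0.07551) = 288.1·14.52^(-0.07551) = 288.1·0.81707 = 235.398.
B = 255 by definition for t > 66.
Rounded: (231, 235, 255).

(231, 235, 255)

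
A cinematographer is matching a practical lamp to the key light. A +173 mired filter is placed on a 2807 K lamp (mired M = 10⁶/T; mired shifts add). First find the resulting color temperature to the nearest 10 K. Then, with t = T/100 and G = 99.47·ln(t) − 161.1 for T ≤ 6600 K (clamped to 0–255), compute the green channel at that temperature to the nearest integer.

M_in = 10⁶/2807 = 356.25; M_out = 356.25 + (+173) = 529.25.
T_out = 10⁶/529.25 = 1889.5 K → 1890 K; t = 18.9.
G = 99.47·ln 18.9 − 161.1 = 99.47·2.9392 − 161.1 = 131.258.
Rounded: 131.

131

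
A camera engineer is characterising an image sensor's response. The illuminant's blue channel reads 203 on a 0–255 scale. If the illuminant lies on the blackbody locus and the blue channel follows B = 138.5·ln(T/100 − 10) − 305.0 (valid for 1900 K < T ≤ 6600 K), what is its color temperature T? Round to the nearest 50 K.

ln(t − 10) = (203 + 305.0) / 138.5 = 3.6679.
t − 10 = e^3.6679 = 39.168, so t = 49.168.
T = 100·t = 4917 K → 4900 K to the nearest 50 K.

4900 K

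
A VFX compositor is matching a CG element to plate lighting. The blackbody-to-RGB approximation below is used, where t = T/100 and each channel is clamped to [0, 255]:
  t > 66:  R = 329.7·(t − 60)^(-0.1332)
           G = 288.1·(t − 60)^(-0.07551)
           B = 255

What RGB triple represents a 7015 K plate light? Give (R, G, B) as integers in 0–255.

(242, 242, 255)

t = 7015/100 = 70.15; the t > 66 branch applies.
R = 329.7·(70.15 − 60)^(-0.1332) = 329.7·10.15^(-0.1332) = 329.7·0.73441 = 242.135.
G = 288.1·(70.15 − 60)^(-0.07551) = 288.1·10.15^(-0.07551) = 288.1·0.83946 = 241.849.
B = 255 by definition for t > 66.
Rounded: (242, 242, 255).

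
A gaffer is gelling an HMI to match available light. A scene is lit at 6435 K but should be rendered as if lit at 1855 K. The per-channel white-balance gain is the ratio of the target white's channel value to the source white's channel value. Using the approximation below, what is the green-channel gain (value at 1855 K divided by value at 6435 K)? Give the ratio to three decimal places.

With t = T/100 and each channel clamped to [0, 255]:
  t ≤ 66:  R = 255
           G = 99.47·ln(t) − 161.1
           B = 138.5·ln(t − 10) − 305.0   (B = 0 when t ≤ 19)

0.511

At 6435 K (t = 64.35):
  G = 99.47·ln 64.35 − 161.1 = 99.47·4.1643 − 161.1 = 253.127.
At 1855 K (t = 18.55):
  G = 99.47·ln 18.55 − 161.1 = 99.47·2.9205 − 161.1 = 129.399.
Gain = 129.399 / 253.127 = 0.5112 → 0.511.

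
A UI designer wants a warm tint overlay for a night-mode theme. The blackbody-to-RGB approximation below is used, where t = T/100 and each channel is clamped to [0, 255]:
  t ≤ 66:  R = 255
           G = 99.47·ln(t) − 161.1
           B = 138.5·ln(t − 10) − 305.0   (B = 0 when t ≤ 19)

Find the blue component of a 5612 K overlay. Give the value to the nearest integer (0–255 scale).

226

t = 5612/100 = 56.12; the t ≤ 66 branch applies.
B = 138.5·ln(56.12 − 10) − 305.0 = 138.5·ln 46.12 − 305.0 = 138.5·3.8312 − 305.0 = 225.628.
Rounded: 226.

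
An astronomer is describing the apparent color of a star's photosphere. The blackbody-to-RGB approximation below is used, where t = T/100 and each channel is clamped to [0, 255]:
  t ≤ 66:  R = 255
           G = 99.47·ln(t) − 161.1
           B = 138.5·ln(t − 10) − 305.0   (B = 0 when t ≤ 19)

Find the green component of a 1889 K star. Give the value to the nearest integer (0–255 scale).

131

t = 1889/100 = 18.89; the t ≤ 66 branch applies.
G = 99.47·ln 18.89 − 161.1 = 99.47·2.9386 − 161.1 = 131.206.
Rounded: 131.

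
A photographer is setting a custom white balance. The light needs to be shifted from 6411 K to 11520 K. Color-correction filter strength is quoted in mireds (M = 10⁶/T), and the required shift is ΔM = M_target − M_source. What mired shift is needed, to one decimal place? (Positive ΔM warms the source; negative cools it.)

M_source = 10⁶/6411 = 155.982; M_target = 10⁶/11520 = 86.806.
ΔM = 86.806 − 155.982 = -69.176 → -69.2 mireds, a cooling shift.

-69.2 mireds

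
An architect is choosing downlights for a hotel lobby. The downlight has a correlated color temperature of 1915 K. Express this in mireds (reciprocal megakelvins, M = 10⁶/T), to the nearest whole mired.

522 mireds

M = 10⁶ / 1915 = 522.193 → 522 mireds.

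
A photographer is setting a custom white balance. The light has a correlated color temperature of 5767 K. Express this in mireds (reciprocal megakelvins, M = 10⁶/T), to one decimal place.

M = 10⁶ / 5767 = 173.400 → 173.4 mireds.

173.4 mireds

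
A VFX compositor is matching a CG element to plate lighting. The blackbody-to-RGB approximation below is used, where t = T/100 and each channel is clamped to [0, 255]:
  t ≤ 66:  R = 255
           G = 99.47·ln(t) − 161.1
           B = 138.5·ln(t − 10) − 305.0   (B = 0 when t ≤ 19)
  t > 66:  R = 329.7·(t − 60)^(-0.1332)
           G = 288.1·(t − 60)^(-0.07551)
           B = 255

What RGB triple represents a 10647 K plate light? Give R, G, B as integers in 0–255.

R=198, G=216, B=255

t = 10647/100 = 106.47; the t > 66 branch applies.
R = 329.7·(106.47 − 60)^(-0.1332) = 329.7·46.47^(-0.1332) = 329.7·0.59970 = 197.720.
G = 288.1·(106.47 − 60)^(-0.07551) = 288.1·46.47^(-0.07551) = 288.1·0.74836 = 215.603.
B = 255 by definition for t > 66.
Rounded: (198, 216, 255).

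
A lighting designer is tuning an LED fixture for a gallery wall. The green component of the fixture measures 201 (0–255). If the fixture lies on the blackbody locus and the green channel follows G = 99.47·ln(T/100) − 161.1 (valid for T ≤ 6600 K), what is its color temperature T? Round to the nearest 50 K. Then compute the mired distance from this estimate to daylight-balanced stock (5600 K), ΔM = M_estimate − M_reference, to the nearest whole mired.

ln t = (201 + 161.1) / 99.47 = 3.6403.
t = e^3.6403 = 38.103.
T = 100·t = 3810 K → 3800 K to the nearest 50 K.
M_estimate = 10⁶/3800 = 263.16; M_reference = 10⁶/5600 = 178.57.
ΔM = 263.16 − 178.57 = 84.59 → +85 mireds.

+85 mireds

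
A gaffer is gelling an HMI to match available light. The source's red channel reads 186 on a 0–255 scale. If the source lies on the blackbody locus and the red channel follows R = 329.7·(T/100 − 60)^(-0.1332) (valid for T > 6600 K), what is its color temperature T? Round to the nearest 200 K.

(t − 60)^(-0.1332) = 186/329.7 = 0.56415.
t − 60 = 0.56415^(1/-0.1332) = 0.56415^(-7.508) = 73.521, so t = 133.521.
T = 100·t = 13352 K → 13400 K to the nearest 200 K.

13400 K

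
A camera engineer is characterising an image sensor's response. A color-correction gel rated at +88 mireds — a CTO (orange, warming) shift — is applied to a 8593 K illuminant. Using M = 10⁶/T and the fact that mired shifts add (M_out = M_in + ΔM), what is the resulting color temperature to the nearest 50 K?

4900 K

M_in = 10⁶/8593 = 116.37 mireds.
M_out = 116.37 + (+88) = 204.37 mireds.
T_out = 10⁶/204.37 = 4893.0 K → 4900 K.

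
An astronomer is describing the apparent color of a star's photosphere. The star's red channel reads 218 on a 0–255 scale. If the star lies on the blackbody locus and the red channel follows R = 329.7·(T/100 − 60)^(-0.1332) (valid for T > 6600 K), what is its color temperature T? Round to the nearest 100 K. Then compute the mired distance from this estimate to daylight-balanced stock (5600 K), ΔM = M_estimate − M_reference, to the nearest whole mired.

(t − 60)^(-0.1332) = 218/329.7 = 0.66121.
t − 60 = 0.66121^(1/-0.1332) = 0.66121^(-7.508) = 22.326, so t = 82.326.
T = 100·t = 8233 K → 8200 K to the nearest 100 K.
M_estimate = 10⁶/8200 = 121.95; M_reference = 10⁶/5600 = 178.57.
ΔM = 121.95 − 178.57 = -56.62 → -57 mireds.

-57 mireds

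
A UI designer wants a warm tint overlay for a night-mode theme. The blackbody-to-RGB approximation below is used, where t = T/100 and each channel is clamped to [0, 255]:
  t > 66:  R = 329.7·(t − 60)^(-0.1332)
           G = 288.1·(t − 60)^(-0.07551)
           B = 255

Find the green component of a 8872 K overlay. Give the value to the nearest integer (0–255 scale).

224

t = 8872/100 = 88.72; the t > 66 branch applies.
G = 288.1·(88.72 − 60)^(-0.07551) = 288.1·28.72^(-0.07551) = 288.1·0.77605 = 223.581.
Rounded: 224.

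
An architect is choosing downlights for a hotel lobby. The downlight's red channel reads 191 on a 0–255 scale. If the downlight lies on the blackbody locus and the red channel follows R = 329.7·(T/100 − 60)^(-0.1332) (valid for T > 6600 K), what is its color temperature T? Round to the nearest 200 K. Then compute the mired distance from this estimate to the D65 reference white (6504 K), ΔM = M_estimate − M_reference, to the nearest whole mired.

(t − 60)^(-0.1332) = 191/329.7 = 0.57931.
t − 60 = 0.57931^(1/-0.1332) = 0.57931^(-7.508) = 60.245, so t = 120.245.
T = 100·t = 12025 K → 12000 K to the nearest 200 K.
M_estimate = 10⁶/12000 = 83.33; M_reference = 10⁶/6504 = 153.75.
ΔM = 83.33 − 153.75 = -70.42 → -70 mireds.

-70 mireds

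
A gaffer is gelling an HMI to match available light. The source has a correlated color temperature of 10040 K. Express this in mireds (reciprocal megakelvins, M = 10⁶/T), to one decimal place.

99.6 mireds

M = 10⁶ / 10040 = 99.602 → 99.6 mireds.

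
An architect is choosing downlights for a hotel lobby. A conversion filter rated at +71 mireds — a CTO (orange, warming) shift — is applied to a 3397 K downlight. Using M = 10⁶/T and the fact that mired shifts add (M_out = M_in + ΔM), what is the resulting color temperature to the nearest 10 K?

2740 K

M_in = 10⁶/3397 = 294.38 mireds.
M_out = 294.38 + (+71) = 365.38 mireds.
T_out = 10⁶/365.38 = 2736.9 K → 2740 K.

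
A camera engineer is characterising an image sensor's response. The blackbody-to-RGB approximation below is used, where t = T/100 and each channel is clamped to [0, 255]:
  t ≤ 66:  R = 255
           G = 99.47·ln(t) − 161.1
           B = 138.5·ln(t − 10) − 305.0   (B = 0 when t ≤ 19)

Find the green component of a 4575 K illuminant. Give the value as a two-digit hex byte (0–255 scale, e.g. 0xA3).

t = 4575/100 = 45.75; the t ≤ 66 branch applies.
G = 99.47·ln 45.75 − 161.1 = 99.47·3.8232 − 161.1 = 219.193.
Rounded: 219; in hex, 0xDB.

0xDB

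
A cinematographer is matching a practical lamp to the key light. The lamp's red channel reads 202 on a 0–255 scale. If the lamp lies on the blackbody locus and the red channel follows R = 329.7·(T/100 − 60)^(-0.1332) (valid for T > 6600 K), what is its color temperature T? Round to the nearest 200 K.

(t − 60)^(-0.1332) = 202/329.7 = 0.61268.
t − 60 = 0.61268^(1/-0.1332) = 0.61268^(-7.508) = 39.569, so t = 99.569.
T = 100·t = 9957 K → 10000 K to the nearest 200 K.

10000 K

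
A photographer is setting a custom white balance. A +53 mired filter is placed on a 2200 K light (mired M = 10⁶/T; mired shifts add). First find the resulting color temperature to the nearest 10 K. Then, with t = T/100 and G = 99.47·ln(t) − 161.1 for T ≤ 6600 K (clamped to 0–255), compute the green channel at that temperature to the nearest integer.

135

M_in = 10⁶/2200 = 454.55; M_out = 454.55 + (+53) = 507.55.
T_out = 10⁶/507.55 = 1970.3 K → 1970 K; t = 19.7.
G = 99.47·ln 19.7 − 161.1 = 99.47·2.9806 − 161.1 = 135.382.
Rounded: 135.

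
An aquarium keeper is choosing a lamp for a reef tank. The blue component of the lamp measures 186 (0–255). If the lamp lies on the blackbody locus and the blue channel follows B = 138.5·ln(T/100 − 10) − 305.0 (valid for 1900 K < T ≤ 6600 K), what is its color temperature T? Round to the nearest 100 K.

ln(t − 10) = (186 + 305.0) / 138.5 = 3.5451.
t − 10 = e^3.5451 = 34.644, so t = 44.644.
T = 100·t = 4464 K → 4500 K to the nearest 100 K.

4500 K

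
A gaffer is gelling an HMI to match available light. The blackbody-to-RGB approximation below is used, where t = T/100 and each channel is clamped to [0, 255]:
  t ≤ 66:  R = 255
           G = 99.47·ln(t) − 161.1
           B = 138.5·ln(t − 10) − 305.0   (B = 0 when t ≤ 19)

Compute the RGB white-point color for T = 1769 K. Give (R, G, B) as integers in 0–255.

t = 1769/100 = 17.69; the t ≤ 66 branch applies.
R = 255 by definition for t ≤ 66.
G = 99.47·ln 17.69 − 161.1 = 99.47·2.8730 − 161.1 = 124.677.
t = 17.69 ≤ 19, so B = 0.
Rounded: (255, 125, 0).

(255, 125, 0)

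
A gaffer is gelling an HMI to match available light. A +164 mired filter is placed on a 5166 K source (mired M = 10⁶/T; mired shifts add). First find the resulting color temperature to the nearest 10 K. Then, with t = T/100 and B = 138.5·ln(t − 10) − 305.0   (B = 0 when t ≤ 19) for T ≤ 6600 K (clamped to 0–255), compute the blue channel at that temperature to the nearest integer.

M_in = 10⁶/5166 = 193.57; M_out = 193.57 + (+164) = 357.57.
T_out = 10⁶/357.57 = 2796.6 K → 2800 K; t = 28.
B = 138.5·ln(28 − 10) − 305.0 = 138.5·ln 18 − 305.0 = 138.5·2.8904 − 305.0 = 95.316.
Rounded: 95.

95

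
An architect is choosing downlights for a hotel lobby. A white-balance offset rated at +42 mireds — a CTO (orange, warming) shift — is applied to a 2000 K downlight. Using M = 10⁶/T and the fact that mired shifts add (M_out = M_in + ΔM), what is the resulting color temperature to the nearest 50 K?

M_in = 10⁶/2000 = 500.00 mireds.
M_out = 500.00 + (+42) = 542.00 mireds.
T_out = 10⁶/542.00 = 1845.0 K → 1850 K.

1850 K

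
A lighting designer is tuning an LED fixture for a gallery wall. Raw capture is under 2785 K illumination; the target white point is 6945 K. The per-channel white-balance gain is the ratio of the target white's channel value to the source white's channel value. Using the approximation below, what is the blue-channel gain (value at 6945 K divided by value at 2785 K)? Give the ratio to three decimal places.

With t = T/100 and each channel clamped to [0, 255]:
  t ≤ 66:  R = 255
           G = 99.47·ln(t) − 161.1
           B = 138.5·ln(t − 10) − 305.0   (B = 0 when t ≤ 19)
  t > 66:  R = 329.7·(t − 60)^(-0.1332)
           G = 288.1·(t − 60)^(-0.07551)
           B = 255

2.708

At 2785 K (t = 27.85):
  B = 138.5·ln(27.85 − 10) − 305.0 = 138.5·ln 17.85 − 305.0 = 138.5·2.8820 − 305.0 = 94.157.
At 6945 K (t = 69.45):
  B = 255 by definition for t > 66.
Gain = 255.000 / 94.157 = 2.7082 → 2.708.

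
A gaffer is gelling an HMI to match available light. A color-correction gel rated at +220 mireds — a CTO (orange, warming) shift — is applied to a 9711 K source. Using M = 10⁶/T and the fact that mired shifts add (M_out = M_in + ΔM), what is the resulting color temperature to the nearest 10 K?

3100 K

M_in = 10⁶/9711 = 102.98 mireds.
M_out = 102.98 + (+220) = 322.98 mireds.
T_out = 10⁶/322.98 = 3096.2 K → 3100 K.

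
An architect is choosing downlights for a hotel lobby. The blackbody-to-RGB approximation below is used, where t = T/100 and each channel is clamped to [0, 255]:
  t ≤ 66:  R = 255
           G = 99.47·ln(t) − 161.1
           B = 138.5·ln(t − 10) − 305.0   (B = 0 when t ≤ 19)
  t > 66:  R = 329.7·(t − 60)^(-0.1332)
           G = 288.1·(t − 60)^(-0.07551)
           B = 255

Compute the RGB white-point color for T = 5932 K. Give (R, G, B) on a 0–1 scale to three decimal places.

(1.000, 0.961, 0.921)

t = 5932/100 = 59.32; the t ≤ 66 branch applies.
R = 255 by definition for t ≤ 66.
G = 99.47·ln 59.32 − 161.1 = 99.47·4.0829 − 161.1 = 245.031.
B = 138.5·ln(59.32 − 10) − 305.0 = 138.5·ln 49.32 − 305.0 = 138.5·3.8983 − 305.0 = 234.919.
Dividing each by 255: (1.0000, 0.9609, 0.9212) → (1.000, 0.961, 0.921).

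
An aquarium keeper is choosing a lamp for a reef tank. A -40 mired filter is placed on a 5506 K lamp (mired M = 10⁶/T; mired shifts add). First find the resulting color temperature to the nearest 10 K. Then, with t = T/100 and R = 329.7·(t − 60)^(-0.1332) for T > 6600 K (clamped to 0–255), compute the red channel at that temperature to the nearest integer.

241

M_in = 10⁶/5506 = 181.62; M_out = 181.62 + (-40) = 141.62.
T_out = 10⁶/141.62 = 7061.1 K → 7060 K; t = 70.6.
R = 329.7·(70.6 − 60)^(-0.1332) = 329.7·10.6^(-0.1332) = 329.7·0.73018 = 240.740.
Rounded: 241.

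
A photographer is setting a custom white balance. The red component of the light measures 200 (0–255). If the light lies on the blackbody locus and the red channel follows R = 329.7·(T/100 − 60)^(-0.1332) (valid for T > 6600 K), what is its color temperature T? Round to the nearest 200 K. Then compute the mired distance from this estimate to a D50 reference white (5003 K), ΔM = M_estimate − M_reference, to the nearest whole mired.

(t − 60)^(-0.1332) = 200/329.7 = 0.60661.
t − 60 = 0.60661^(1/-0.1332) = 0.60661^(-7.508) = 42.638, so t = 102.638.
T = 100·t = 10264 K → 10200 K to the nearest 200 K.
M_estimate = 10⁶/10200 = 98.04; M_reference = 10⁶/5003 = 199.88.
ΔM = 98.04 − 199.88 = -101.84 → -102 mireds.

-102 mireds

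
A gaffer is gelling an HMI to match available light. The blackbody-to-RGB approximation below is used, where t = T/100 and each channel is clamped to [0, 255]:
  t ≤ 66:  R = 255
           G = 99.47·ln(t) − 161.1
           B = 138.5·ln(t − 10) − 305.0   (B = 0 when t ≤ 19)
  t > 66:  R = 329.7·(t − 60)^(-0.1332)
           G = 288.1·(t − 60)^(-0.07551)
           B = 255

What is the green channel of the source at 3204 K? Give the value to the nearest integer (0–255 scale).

t = 3204/100 = 32.04; the t ≤ 66 branch applies.
G = 99.47·ln 32.04 − 161.1 = 99.47·3.4670 − 161.1 = 183.761.
Rounded: 184.

184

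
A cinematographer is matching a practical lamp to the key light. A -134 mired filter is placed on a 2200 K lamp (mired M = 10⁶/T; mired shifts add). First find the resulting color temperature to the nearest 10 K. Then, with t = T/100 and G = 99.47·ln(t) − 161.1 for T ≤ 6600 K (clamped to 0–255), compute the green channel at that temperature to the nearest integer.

M_in = 10⁶/2200 = 454.55; M_out = 454.55 + (-134) = 320.55.
T_out = 10⁶/320.55 = 3119.7 K → 3120 K; t = 31.2.
G = 99.47·ln 31.2 − 161.1 = 99.47·3.4404 − 161.1 = 181.118.
Rounded: 181.

181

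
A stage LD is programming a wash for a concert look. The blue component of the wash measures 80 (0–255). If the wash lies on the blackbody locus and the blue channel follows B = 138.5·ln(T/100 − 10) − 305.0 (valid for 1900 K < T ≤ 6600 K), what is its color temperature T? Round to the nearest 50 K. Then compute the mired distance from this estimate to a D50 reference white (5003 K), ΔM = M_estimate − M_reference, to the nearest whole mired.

ln(t − 10) = (80 + 305.0) / 138.5 = 2.7798.
t − 10 = e^2.7798 = 16.116, so t = 26.116.
T = 100·t = 2612 K → 2600 K to the nearest 50 K.
M_estimate = 10⁶/2600 = 384.62; M_reference = 10⁶/5003 = 199.88.
ΔM = 384.62 − 199.88 = 184.74 → +185 mireds.

+185 mireds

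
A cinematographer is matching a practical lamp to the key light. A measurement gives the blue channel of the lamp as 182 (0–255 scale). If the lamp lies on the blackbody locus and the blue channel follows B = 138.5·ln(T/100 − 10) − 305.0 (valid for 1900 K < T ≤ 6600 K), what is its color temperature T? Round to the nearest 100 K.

ln(t − 10) = (182 + 305.0) / 138.5 = 3.5162.
t − 10 = e^3.5162 = 33.658, so t = 43.658.
T = 100·t = 4366 K → 4400 K to the nearest 100 K.

4400 K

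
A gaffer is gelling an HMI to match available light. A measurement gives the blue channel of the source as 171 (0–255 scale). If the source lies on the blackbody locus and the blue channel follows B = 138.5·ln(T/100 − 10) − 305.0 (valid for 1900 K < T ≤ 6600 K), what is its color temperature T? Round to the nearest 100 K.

4100 K

ln(t − 10) = (171 + 305.0) / 138.5 = 3.4368.
t − 10 = e^3.4368 = 31.088, so t = 41.088.
T = 100·t = 4109 K → 4100 K to the nearest 100 K.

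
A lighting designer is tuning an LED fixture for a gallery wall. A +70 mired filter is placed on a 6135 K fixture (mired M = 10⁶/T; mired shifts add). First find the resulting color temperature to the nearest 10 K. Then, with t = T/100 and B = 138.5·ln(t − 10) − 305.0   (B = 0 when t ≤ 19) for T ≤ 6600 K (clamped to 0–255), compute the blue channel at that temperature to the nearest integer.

179

M_in = 10⁶/6135 = 163.00; M_out = 163.00 + (+70) = 233.00.
T_out = 10⁶/233.00 = 4291.9 K → 4290 K; t = 42.9.
B = 138.5·ln(42.9 − 10) − 305.0 = 138.5·ln 32.9 − 305.0 = 138.5·3.4935 − 305.0 = 178.846.
Rounded: 179.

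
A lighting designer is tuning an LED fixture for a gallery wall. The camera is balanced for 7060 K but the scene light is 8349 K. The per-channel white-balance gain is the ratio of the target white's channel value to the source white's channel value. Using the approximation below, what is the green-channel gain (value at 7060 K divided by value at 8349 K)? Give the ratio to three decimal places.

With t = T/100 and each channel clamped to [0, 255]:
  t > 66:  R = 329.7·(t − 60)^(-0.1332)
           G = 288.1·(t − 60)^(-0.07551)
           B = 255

1.062

At 8349 K (t = 83.49):
  G = 288.1·(83.49 − 60)^(-0.07551) = 288.1·23.49^(-0.07551) = 288.1·0.78792 = 227.001.
At 7060 K (t = 70.6):
  G = 288.1·(70.6 − 60)^(-0.07551) = 288.1·10.6^(-0.07551) = 288.1·0.83672 = 241.058.
Gain = 241.058 / 227.001 = 1.0619 → 1.062.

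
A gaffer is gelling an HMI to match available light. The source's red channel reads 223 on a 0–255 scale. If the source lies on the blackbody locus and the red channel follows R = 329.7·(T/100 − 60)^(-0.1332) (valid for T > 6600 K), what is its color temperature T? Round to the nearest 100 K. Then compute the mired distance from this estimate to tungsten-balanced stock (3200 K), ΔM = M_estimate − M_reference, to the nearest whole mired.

-186 mireds

(t − 60)^(-0.1332) = 223/329.7 = 0.67637.
t − 60 = 0.67637^(1/-0.1332) = 0.67637^(-7.508) = 18.831, so t = 78.831.
T = 100·t = 7883 K → 7900 K to the nearest 100 K.
M_estimate = 10⁶/7900 = 126.58; M_reference = 10⁶/3200 = 312.50.
ΔM = 126.58 − 312.50 = -185.92 → -186 mireds.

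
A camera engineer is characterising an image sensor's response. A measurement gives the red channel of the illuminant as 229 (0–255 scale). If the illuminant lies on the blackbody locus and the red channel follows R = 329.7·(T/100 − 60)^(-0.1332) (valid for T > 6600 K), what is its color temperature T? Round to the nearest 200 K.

(t − 60)^(-0.1332) = 229/329.7 = 0.69457.
t − 60 = 0.69457^(1/-0.1332) = 0.69457^(-7.508) = 15.428, so t = 75.428.
T = 100·t = 7543 K → 7600 K to the nearest 200 K.

7600 K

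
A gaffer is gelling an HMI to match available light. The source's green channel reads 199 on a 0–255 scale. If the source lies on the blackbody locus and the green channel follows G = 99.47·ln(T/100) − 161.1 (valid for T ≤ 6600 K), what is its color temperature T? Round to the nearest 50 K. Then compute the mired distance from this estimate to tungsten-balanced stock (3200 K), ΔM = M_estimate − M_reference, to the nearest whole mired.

-46 mireds

ln t = (199 + 161.1) / 99.47 = 3.6202.
t = e^3.6202 = 37.345.
T = 100·t = 3734 K → 3750 K to the nearest 50 K.
M_estimate = 10⁶/3750 = 266.67; M_reference = 10⁶/3200 = 312.50.
ΔM = 266.67 − 312.50 = -45.83 → -46 mireds.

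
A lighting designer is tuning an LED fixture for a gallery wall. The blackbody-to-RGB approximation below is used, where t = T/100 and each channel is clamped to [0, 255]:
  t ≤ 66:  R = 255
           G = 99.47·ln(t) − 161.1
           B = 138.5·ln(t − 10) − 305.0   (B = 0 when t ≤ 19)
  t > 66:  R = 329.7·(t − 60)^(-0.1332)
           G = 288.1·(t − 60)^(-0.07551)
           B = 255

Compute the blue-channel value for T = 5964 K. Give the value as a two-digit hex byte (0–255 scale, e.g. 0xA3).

0xEC

t = 5964/100 = 59.64; the t ≤ 66 branch applies.
B = 138.5·ln(59.64 − 10) − 305.0 = 138.5·ln 49.64 − 305.0 = 138.5·3.9048 − 305.0 = 235.814.
Rounded: 236; in hex, 0xEC.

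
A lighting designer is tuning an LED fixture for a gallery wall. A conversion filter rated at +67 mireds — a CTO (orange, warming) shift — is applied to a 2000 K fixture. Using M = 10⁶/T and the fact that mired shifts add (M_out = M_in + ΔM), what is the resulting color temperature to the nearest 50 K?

1750 K

M_in = 10⁶/2000 = 500.00 mireds.
M_out = 500.00 + (+67) = 567.00 mireds.
T_out = 10⁶/567.00 = 1763.7 K → 1750 K.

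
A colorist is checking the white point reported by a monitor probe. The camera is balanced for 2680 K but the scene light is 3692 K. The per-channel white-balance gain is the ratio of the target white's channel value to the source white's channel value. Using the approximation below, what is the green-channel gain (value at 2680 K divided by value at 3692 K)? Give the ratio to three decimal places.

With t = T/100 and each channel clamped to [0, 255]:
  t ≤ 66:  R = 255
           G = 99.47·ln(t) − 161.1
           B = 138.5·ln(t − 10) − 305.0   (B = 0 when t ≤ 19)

At 3692 K (t = 36.92):
  G = 99.47·ln 36.92 − 161.1 = 99.47·3.6088 − 161.1 = 197.863.
At 2680 K (t = 26.8):
  G = 99.47·ln 26.8 − 161.1 = 99.47·3.2884 − 161.1 = 165.997.
Gain = 165.997 / 197.863 = 0.8390 → 0.839.

0.839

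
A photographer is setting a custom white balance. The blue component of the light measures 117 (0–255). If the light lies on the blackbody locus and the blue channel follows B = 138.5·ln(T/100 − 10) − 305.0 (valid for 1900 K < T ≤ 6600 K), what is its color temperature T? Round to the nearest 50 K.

ln(t − 10) = (117 + 305.0) / 138.5 = 3.0469.
t − 10 = e^3.0469 = 21.051, so t = 31.051.
T = 100·t = 3105 K → 3100 K to the nearest 50 K.

3100 K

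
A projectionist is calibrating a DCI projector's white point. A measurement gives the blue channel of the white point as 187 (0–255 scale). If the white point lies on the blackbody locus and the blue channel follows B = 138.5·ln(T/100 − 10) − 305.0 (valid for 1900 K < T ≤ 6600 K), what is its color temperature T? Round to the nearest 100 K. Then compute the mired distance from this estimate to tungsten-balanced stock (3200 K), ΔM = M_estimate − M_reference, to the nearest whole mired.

-90 mireds

ln(t − 10) = (187 + 305.0) / 138.5 = 3.5523.
t − 10 = e^3.5523 = 34.895, so t = 44.895.
T = 100·t = 4490 K → 4500 K to the nearest 100 K.
M_estimate = 10⁶/4500 = 222.22; M_reference = 10⁶/3200 = 312.50.
ΔM = 222.22 − 312.50 = -90.28 → -90 mireds.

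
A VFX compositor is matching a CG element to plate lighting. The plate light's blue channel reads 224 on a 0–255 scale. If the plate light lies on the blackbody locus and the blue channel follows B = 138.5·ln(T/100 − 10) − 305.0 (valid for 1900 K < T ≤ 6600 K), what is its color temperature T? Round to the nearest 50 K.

ln(t − 10) = (224 + 305.0) / 138.5 = 3.8195.
t − 10 = e^3.8195 = 45.581, so t = 55.581.
T = 100·t = 5558 K → 5550 K to the nearest 50 K.

5550 K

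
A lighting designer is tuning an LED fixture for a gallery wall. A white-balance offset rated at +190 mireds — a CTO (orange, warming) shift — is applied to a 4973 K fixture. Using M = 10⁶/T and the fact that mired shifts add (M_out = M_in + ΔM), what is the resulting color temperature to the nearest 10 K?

M_in = 10⁶/4973 = 201.09 mireds.
M_out = 201.09 + (+190) = 391.09 mireds.
T_out = 10⁶/391.09 = 2557.0 K → 2560 K.

2560 K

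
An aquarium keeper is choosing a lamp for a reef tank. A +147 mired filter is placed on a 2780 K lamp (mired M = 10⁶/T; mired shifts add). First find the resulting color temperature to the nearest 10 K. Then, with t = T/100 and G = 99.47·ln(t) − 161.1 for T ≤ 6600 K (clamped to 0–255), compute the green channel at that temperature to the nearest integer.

135

M_in = 10⁶/2780 = 359.71; M_out = 359.71 + (+147) = 506.71.
T_out = 10⁶/506.71 = 1973.5 K → 1970 K; t = 19.7.
G = 99.47·ln 19.7 − 161.1 = 99.47·2.9806 − 161.1 = 135.382.
Rounded: 135.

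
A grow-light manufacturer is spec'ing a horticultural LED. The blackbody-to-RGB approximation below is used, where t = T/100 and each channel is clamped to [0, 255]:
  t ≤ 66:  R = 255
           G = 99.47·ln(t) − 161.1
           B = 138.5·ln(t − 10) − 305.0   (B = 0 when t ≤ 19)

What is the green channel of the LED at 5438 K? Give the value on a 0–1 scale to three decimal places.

0.927

t = 5438/100 = 54.38; the t ≤ 66 branch applies.
G = 99.47·ln 54.38 − 161.1 = 99.47·3.9960 − 161.1 = 236.382.
On a 0–1 scale: 236.382/255 = 0.9270 → 0.927.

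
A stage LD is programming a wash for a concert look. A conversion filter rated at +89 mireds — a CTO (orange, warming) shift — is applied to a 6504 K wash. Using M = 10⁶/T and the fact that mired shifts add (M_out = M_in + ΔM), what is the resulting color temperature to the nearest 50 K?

4100 K

M_in = 10⁶/6504 = 153.75 mireds.
M_out = 153.75 + (+89) = 242.75 mireds.
T_out = 10⁶/242.75 = 4119.4 K → 4100 K.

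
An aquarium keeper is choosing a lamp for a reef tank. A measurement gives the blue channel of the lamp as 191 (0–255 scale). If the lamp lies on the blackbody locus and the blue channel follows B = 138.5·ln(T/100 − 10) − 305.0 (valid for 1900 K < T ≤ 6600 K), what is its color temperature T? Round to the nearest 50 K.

ln(t − 10) = (191 + 305.0) / 138.5 = 3.5812.
t − 10 = e^3.5812 = 35.918, so t = 45.918.
T = 100·t = 4592 K → 4600 K to the nearest 50 K.

4600 K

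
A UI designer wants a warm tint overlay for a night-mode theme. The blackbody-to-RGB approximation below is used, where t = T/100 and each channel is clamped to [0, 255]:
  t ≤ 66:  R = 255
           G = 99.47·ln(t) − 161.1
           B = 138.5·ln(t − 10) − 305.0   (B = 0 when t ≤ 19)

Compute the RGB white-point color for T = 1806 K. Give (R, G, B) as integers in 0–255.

t = 1806/100 = 18.06; the t ≤ 66 branch applies.
R = 255 by definition for t ≤ 66.
G = 99.47·ln 18.06 − 161.1 = 99.47·2.8937 − 161.1 = 126.736.
t = 18.06 ≤ 19, so B = 0.
Rounded: (255, 127, 0).

(255, 127, 0)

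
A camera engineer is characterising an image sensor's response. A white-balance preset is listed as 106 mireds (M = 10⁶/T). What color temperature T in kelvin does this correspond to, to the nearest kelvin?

9434 K

T = 10⁶ / 106 = 9433.96 K → 9434 K.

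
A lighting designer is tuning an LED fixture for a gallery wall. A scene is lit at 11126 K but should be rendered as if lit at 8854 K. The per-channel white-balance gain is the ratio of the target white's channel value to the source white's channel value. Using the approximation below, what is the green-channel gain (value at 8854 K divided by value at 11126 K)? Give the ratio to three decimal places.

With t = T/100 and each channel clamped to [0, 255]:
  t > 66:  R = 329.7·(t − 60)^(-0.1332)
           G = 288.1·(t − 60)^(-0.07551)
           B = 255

1.045

At 11126 K (t = 111.26):
  G = 288.1·(111.26 − 60)^(-0.07551) = 288.1·51.26^(-0.07551) = 288.1·0.74284 = 214.012.
At 8854 K (t = 88.54):
  G = 288.1·(88.54 − 60)^(-0.07551) = 288.1·28.54^(-0.07551) = 288.1·0.77642 = 223.688.
Gain = 223.688 / 214.012 = 1.0452 → 1.045.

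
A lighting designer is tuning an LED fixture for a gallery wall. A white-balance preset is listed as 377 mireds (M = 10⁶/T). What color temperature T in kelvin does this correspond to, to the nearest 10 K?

2650 K

T = 10⁶ / 377 = 2652.52 K → 2650 K.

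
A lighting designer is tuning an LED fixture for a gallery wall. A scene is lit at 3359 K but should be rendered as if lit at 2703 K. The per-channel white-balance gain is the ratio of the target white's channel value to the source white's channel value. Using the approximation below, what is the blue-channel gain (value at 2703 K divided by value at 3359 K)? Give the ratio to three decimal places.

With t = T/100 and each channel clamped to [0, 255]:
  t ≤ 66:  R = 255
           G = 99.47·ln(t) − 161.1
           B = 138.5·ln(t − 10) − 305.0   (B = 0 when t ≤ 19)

At 3359 K (t = 33.59):
  B = 138.5·ln(33.59 − 10) − 305.0 = 138.5·ln 23.59 − 305.0 = 138.5·3.1608 − 305.0 = 132.774.
At 2703 K (t = 27.03):
  B = 138.5·ln(27.03 − 10) − 305.0 = 138.5·ln 17.03 − 305.0 = 138.5·2.8350 − 305.0 = 87.644.
Gain = 87.644 / 132.774 = 0.6601 → 0.660.

0.660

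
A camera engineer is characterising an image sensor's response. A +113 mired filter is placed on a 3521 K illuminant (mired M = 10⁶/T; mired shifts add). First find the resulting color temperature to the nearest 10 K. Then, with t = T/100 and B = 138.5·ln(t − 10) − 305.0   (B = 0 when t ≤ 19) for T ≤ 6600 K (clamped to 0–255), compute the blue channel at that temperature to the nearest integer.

M_in = 10⁶/3521 = 284.01; M_out = 284.01 + (+113) = 397.01.
T_out = 10⁶/397.01 = 2518.8 K → 2520 K; t = 25.2.
B = 138.5·ln(25.2 − 10) − 305.0 = 138.5·ln 15.2 − 305.0 = 138.5·2.7213 − 305.0 = 71.899.
Rounded: 72.

72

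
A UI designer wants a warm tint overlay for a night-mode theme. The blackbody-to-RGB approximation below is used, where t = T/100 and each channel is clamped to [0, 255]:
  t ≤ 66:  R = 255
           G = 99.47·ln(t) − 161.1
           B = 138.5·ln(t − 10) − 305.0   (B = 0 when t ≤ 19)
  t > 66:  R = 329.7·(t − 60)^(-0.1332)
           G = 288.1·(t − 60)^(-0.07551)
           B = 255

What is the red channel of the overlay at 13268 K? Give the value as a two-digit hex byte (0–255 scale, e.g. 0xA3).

t = 13268/100 = 132.68; the t > 66 branch applies.
R = 329.7·(132.68 − 60)^(-0.1332) = 329.7·72.68^(-0.1332) = 329.7·0.56501 = 186.285.
Rounded: 186; in hex, 0xBA.

0xBA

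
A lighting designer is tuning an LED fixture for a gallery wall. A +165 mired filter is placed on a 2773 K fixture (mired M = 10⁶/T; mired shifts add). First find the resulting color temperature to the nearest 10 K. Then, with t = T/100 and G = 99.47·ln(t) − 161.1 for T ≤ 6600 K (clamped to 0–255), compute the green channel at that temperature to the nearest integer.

132

M_in = 10⁶/2773 = 360.62; M_out = 360.62 + (+165) = 525.62.
T_out = 10⁶/525.62 = 1902.5 K → 1900 K; t = 19.
G = 99.47·ln 19 − 161.1 = 99.47·2.9444 − 161.1 = 131.783.
Rounded: 132.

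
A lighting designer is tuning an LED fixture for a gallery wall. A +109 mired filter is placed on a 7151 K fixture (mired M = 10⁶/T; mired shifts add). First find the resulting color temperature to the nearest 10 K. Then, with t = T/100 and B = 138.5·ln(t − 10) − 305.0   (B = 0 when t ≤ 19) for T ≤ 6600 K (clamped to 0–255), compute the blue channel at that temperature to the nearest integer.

M_in = 10⁶/7151 = 139.84; M_out = 139.84 + (+109) = 248.84.
T_out = 10⁶/248.84 = 4018.6 K → 4020 K; t = 40.2.
B = 138.5·ln(40.2 − 10) − 305.0 = 138.5·ln 30.2 − 305.0 = 138.5·3.4078 − 305.0 = 166.986.
Rounded: 167.

167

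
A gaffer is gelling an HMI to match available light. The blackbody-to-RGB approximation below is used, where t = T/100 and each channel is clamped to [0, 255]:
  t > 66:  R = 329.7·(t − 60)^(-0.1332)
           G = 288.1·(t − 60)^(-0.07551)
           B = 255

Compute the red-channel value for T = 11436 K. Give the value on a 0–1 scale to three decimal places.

t = 11436/100 = 114.36; the t > 66 branch applies.
R = 329.7·(114.36 − 60)^(-0.1332) = 329.7·54.36^(-0.1332) = 329.7·0.58730 = 193.633.
On a 0–1 scale: 193.633/255 = 0.7593 → 0.759.

0.759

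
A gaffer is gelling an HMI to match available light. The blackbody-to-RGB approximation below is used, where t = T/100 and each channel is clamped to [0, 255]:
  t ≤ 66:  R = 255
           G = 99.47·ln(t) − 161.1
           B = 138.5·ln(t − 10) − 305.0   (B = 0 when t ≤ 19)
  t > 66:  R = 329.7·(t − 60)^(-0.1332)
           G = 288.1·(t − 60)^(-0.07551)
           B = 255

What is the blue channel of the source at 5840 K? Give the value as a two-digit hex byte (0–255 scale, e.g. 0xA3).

t = 5840/100 = 58.4; the t ≤ 66 branch applies.
B = 138.5·ln(58.4 − 10) − 305.0 = 138.5·ln 48.4 − 305.0 = 138.5·3.8795 − 305.0 = 232.311.
Rounded: 232; in hex, 0xE8.

0xE8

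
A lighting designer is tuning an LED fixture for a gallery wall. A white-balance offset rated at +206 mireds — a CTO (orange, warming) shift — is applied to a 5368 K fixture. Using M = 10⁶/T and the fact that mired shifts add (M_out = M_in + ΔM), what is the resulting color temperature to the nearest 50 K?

2550 K

M_in = 10⁶/5368 = 186.29 mireds.
M_out = 186.29 + (+206) = 392.29 mireds.
T_out = 10⁶/392.29 = 2549.1 K → 2550 K.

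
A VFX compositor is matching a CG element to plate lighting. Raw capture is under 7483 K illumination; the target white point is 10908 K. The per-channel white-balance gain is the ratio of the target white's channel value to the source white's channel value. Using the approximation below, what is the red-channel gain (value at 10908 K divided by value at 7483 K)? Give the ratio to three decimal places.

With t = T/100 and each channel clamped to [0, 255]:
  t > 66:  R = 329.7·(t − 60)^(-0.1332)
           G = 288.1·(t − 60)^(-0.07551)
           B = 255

0.853

At 7483 K (t = 74.83):
  R = 329.7·(74.83 − 60)^(-0.1332) = 329.7·14.83^(-0.1332) = 329.7·0.69824 = 230.209.
At 10908 K (t = 109.08):
  R = 329.7·(109.08 − 60)^(-0.1332) = 329.7·49.08^(-0.1332) = 329.7·0.59535 = 196.287.
Gain = 196.287 / 230.209 = 0.8526 → 0.853.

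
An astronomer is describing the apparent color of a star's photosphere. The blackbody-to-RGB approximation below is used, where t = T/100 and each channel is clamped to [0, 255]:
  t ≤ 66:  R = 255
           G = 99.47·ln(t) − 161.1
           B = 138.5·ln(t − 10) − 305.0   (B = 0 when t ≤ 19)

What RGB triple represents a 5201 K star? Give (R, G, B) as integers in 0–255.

(255, 232, 213)

t = 5201/100 = 52.01; the t ≤ 66 branch applies.
R = 255 by definition for t ≤ 66.
G = 99.47·ln 52.01 − 161.1 = 99.47·3.9514 − 161.1 = 231.949.
B = 138.5·ln(52.01 − 10) − 305.0 = 138.5·ln 42.01 − 305.0 = 138.5·3.7379 − 305.0 = 212.700.
Rounded: (255, 232, 213).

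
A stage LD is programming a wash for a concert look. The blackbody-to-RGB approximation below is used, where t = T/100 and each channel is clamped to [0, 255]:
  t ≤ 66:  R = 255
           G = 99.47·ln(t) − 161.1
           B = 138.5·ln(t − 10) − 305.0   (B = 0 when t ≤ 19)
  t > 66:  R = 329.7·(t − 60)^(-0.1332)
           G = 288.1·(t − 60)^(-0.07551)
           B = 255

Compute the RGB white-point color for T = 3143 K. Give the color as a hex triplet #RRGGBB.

t = 3143/100 = 31.43; the t ≤ 66 branch applies.
R = 255 by definition for t ≤ 66.
G = 99.47·ln 31.43 − 161.1 = 99.47·3.4478 − 161.1 = 181.849.
B = 138.5·ln(31.43 − 10) − 305.0 = 138.5·ln 21.43 − 305.0 = 138.5·3.0648 − 305.0 = 119.474.
Rounded: (255, 182, 119).
In hex: #FFB677.

#FFB677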